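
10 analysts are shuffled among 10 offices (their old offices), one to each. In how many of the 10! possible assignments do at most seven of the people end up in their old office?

3628754

Sum C(10,i)·!(10-i) for i = 0..7:
  i=0: C(10,0)·!10 = 1·1334961 = 1334961
  i=1: C(10,1)·!9 = 10·133496 = 1334960
  i=2: C(10,2)·!8 = 45·14833 = 667485
  i=3: C(10,3)·!7 = 120·1854 = 222480
  i=4: C(10,4)·!6 = 210·265 = 55650
  i=5: C(10,5)·!5 = 252·44 = 11088
  i=6: C(10,6)·!4 = 210·9 = 1890
  i=7: C(10,7)·!3 = 120·2 = 240
Total = 3628754.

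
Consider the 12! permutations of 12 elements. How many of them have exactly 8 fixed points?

4455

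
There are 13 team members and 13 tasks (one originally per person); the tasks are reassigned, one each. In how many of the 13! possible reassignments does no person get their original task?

The subfactorial !13 = [13!/e] (nearest integer).
13! = 6227020800, and 6227020800/e ≈ 2290792932.07, so !13 = 2290792932.

2290792932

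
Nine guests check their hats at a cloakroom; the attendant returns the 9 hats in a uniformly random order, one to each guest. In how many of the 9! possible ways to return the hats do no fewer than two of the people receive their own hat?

# with exactly i fixed is C(9,i)·!(9-i); sum over i=2..9:
  i=2: C(9,2)·!7 = 36·1854 = 66744
  i=3: C(9,3)·!6 = 84·265 = 22260
  i=4: C(9,4)·!5 = 126·44 = 5544
  i=5: C(9,5)·!4 = 126·9 = 1134
  i=6: C(9,6)·!3 = 84·2 = 168
  i=7: C(9,7)·!2 = 36·1 = 36
  i=8: C(9,8)·!1 = 9·0 = 0
  i=9: C(9,9)·!0 = 1·1 = 1
Total = 95887.

95887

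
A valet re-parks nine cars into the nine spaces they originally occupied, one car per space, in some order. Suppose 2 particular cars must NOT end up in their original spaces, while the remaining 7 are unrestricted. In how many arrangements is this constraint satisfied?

Let A_j be the event that the j-th constrained one is fixed. By inclusion-exclusion over the 2 events:
Σ_{j=0}^{2} (-1)^j C(2,j)(9-j)!
= C(2,0)·9! - C(2,1)·8! + C(2,2)·7!
= 362880 - 80640 + 5040
= 287280

287280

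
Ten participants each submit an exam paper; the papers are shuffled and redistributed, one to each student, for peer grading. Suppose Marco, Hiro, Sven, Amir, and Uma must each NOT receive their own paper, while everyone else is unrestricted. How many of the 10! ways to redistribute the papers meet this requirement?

2170680

Inclusion-exclusion on the 5 forbidden self-matches:
Σ_{j=0}^{5} (-1)^j C(5,j)(10-j)!
= C(5,0)·10! - C(5,1)·9! + C(5,2)·8! - C(5,3)·7! + C(5,4)·6! - C(5,5)·5!
= 3628800 - 1814400 + 403200 - 50400 + 3600 - 120
= 2170680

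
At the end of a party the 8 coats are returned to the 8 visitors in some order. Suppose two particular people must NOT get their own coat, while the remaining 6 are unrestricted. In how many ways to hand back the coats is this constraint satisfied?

30960

Let A_j be the event that the j-th constrained one is fixed. By inclusion-exclusion over the 2 events:
Σ_{j=0}^{2} (-1)^j C(2,j)(8-j)!
= C(2,0)·8! - C(2,1)·7! + C(2,2)·6!
= 40320 - 10080 + 720
= 30960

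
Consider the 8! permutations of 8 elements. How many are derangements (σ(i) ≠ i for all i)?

14833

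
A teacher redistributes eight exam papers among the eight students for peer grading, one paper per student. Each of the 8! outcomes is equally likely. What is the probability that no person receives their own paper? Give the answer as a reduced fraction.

2119/5760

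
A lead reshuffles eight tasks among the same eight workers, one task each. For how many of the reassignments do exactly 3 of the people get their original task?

2464

Choose which 3 of the 8 are fixed: C(8,3) = 56.
The other 5 form a derangement: !5 = 44.
Total: 56 × 44 = 2464.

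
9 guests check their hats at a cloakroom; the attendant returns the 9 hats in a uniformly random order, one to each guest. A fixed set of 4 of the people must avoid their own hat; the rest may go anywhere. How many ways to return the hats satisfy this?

Let A_j be the event that the j-th constrained one is fixed. By inclusion-exclusion over the 4 events:
Σ_{j=0}^{4} (-1)^j C(4,j)(9-j)!
= C(4,0)·9! - C(4,1)·8! + C(4,2)·7! - C(4,3)·6! + C(4,4)·5!
= 362880 - 161280 + 30240 - 2880 + 120
= 229080

229080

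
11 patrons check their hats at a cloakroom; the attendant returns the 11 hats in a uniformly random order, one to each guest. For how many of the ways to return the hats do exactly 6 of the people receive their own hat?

Pick the 6 fixed positions: C(11,6) = 462 ways.
The other 5 form a derangement: !5 = 44.
Total: 462 × 44 = 20328.

20328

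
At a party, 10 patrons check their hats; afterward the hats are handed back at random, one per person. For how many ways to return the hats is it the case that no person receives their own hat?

The number of derangements of 10 is !10 = Σ_{k=0}^{10} (-1)^k·10!/k!
= 10! - 10!/1! + 10!/2! - 10!/3! + 10!/4! - 10!/5! + 10!/6! - 10!/7! + 10!/8! - 10!/9! + 10!/10!
= 3628800 - 3628800 + 1814400 - 604800 + 151200 - 30240 + 5040 - 720 + 90 - 10 + 1
= 1334961

1334961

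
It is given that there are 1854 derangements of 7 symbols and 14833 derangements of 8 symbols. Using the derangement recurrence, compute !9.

133496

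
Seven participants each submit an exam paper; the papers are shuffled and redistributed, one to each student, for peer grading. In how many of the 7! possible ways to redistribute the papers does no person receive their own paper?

1854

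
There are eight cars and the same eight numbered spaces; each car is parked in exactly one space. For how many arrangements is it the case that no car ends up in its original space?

14833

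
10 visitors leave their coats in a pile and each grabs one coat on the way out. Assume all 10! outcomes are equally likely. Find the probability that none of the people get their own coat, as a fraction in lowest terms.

Favorable outcomes: !10 = 1334961.
Total outcomes: 10! = 3628800.
Probability = 1334961/3628800 = 16481/44800.

16481/44800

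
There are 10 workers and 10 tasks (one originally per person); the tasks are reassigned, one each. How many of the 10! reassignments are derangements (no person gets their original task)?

1334961

The subfactorial !10 = [10!/e] (nearest integer).
10! = 3628800, and 3628800/e ≈ 1334960.92, so !10 = 1334961.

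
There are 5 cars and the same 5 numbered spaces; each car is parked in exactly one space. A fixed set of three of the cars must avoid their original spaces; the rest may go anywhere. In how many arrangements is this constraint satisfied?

Inclusion-exclusion on the 3 forbidden self-matches:
Σ_{j=0}^{3} (-1)^j C(3,j)(5-j)!
= C(3,0)·5! - C(3,1)·4! + C(3,2)·3! - C(3,3)·2!
= 120 - 72 + 18 - 2
= 64

64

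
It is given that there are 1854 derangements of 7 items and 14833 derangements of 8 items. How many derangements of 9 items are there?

133496

!9 = (9-1)·(!8 + !7) = 8·(14833 + 1854) = 8·16687 = 133496.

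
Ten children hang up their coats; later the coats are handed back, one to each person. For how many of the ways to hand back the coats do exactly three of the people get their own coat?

Pick the 3 fixed positions: C(10,3) = 120 ways.
The remaining 7 must be deranged: !7 = 1854.
Total: 120 × 1854 = 222480.

222480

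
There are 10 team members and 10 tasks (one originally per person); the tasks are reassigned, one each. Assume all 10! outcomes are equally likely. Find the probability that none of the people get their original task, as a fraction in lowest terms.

Favorable outcomes: !10 = 1334961.
Total outcomes: 10! = 3628800.
Probability = 1334961/3628800 = 16481/44800.

16481/44800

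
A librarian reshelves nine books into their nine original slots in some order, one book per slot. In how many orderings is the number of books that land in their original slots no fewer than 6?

205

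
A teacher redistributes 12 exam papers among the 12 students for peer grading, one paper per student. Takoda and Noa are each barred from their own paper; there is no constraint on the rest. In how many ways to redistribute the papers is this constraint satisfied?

Let A_j be the event that the j-th constrained one is fixed. By inclusion-exclusion over the 2 events:
Σ_{j=0}^{2} (-1)^j C(2,j)(12-j)!
= C(2,0)·12! - C(2,1)·11! + C(2,2)·10!
= 479001600 - 79833600 + 3628800
= 402796800

402796800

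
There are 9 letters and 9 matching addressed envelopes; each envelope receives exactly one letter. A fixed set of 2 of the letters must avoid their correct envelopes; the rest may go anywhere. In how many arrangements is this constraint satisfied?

287280

Let A_j be the event that the j-th constrained one is fixed. By inclusion-exclusion over the 2 events:
Σ_{j=0}^{2} (-1)^j C(2,j)(9-j)!
= C(2,0)·9! - C(2,1)·8! + C(2,2)·7!
= 362880 - 80640 + 5040
= 287280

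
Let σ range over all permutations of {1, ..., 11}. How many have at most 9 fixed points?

39916799

# with exactly i fixed is C(11,i)·!(11-i); sum over i=0..9:
  i=0: C(11,0)·!11 = 1·14684570 = 14684570
  i=1: C(11,1)·!10 = 11·1334961 = 14684571
  i=2: C(11,2)·!9 = 55·133496 = 7342280
  i=3: C(11,3)·!8 = 165·14833 = 2447445
  i=4: C(11,4)·!7 = 330·1854 = 611820
  i=5: C(11,5)·!6 = 462·265 = 122430
  i=6: C(11,6)·!5 = 462·44 = 20328
  i=7: C(11,7)·!4 = 330·9 = 2970
  i=8: C(11,8)·!3 = 165·2 = 330
  i=9: C(11,9)·!2 = 55·1 = 55
Total = 39916799.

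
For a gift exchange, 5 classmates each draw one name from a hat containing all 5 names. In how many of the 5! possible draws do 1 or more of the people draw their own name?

76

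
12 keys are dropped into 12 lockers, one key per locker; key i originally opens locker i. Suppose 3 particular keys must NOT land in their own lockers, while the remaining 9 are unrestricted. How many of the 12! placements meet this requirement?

369774720

Let A_j be the event that the j-th constrained one is fixed. By inclusion-exclusion over the 3 events:
Σ_{j=0}^{3} (-1)^j C(3,j)(12-j)!
= C(3,0)·12! - C(3,1)·11! + C(3,2)·10! - C(3,3)·9!
= 479001600 - 119750400 + 10886400 - 362880
= 369774720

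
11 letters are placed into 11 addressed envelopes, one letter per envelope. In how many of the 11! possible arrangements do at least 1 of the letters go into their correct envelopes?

Sum C(11,i)·!(11-i) for i = 1..11:
  i=1: C(11,1)·!10 = 11·1334961 = 14684571
  i=2: C(11,2)·!9 = 55·133496 = 7342280
  i=3: C(11,3)·!8 = 165·14833 = 2447445
  i=4: C(11,4)·!7 = 330·1854 = 611820
  i=5: C(11,5)·!6 = 462·265 = 122430
  i=6: C(11,6)·!5 = 462·44 = 20328
  i=7: C(11,7)·!4 = 330·9 = 2970
  i=8: C(11,8)·!3 = 165·2 = 330
  i=9: C(11,9)·!2 = 55·1 = 55
  i=10: C(11,10)·!1 = 11·0 = 0
  i=11: C(11,11)·!0 = 1·1 = 1
Total = 25232230.

25232230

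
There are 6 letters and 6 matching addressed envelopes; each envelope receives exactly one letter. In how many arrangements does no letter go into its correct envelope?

265

!6 is the nearest integer to 6!/e.
6! = 720, and 720/e ≈ 264.87, so !6 = 265.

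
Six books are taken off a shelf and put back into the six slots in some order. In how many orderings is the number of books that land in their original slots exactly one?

264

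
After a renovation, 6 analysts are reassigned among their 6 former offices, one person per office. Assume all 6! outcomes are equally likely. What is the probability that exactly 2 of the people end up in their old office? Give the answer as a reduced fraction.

Favorable outcomes: C(6,2)·!4 = 15·9 = 135.
Total outcomes: 6! = 720.
Probability = 135/720 = 3/16.

3/16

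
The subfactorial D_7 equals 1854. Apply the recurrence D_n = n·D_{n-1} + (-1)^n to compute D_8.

14833

D_8 = 8·1854 + 1 = 14833.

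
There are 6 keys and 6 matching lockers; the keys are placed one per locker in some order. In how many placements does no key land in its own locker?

The number of derangements of 6 is !6 = Σ_{k=0}^{6} (-1)^k·6!/k!
= 6! - 6!/1! + 6!/2! - 6!/3! + 6!/4! - 6!/5! + 6!/6!
= 720 - 720 + 360 - 120 + 30 - 6 + 1
= 265

265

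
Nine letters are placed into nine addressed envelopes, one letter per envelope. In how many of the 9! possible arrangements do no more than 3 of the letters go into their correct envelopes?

355997

Sum C(9,i)·!(9-i) for i = 0..3:
  i=0: C(9,0)·!9 = 1·133496 = 133496
  i=1: C(9,1)·!8 = 9·14833 = 133497
  i=2: C(9,2)·!7 = 36·1854 = 66744
  i=3: C(9,3)·!6 = 84·265 = 22260
Total = 355997.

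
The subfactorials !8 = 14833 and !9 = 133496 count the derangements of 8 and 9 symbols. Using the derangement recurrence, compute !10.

1334961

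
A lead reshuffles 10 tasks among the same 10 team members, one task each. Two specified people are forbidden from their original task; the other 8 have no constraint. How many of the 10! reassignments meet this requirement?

2943360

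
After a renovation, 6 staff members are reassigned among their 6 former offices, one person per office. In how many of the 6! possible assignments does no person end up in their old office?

265

Recurrence: !6 = 5·(!5 + !4).
!6 = 5·(44 + 9) = 5·53 = 265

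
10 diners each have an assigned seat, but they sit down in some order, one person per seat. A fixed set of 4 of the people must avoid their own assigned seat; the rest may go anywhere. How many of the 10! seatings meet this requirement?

Inclusion-exclusion on the 4 forbidden self-matches:
Σ_{j=0}^{4} (-1)^j C(4,j)(10-j)!
= C(4,0)·10! - C(4,1)·9! + C(4,2)·8! - C(4,3)·7! + C(4,4)·6!
= 3628800 - 1451520 + 241920 - 20160 + 720
= 2399760

2399760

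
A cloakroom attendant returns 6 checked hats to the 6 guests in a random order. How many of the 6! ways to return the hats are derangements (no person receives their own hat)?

The number of derangements of 6 is !6 = Σ_{k=0}^{6} (-1)^k·6!/k!
= 6! - 6!/1! + 6!/2! - 6!/3! + 6!/4! - 6!/5! + 6!/6!
= 720 - 720 + 360 - 120 + 30 - 6 + 1
= 265

265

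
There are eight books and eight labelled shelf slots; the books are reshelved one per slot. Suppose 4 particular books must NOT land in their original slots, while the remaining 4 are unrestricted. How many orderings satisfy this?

24024

Inclusion-exclusion on the 4 forbidden self-matches:
Σ_{j=0}^{4} (-1)^j C(4,j)(8-j)!
= C(4,0)·8! - C(4,1)·7! + C(4,2)·6! - C(4,3)·5! + C(4,4)·4!
= 40320 - 20160 + 4320 - 480 + 24
= 24024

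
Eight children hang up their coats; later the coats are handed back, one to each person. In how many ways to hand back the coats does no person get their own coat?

Recurrence: !8 = 7·(!7 + !6).
!8 = 7·(1854 + 265) = 7·2119 = 14833

14833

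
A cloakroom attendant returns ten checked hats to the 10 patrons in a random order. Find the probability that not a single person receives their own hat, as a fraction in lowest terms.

16481/44800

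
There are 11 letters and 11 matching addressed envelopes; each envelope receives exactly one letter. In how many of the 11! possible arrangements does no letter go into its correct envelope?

The subfactorial !11 = [11!/e] (nearest integer).
11! = 39916800, and 39916800/e ≈ 14684570.08, so !11 = 14684570.

14684570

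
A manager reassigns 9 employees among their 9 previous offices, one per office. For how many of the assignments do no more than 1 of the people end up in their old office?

266993

# with exactly i fixed is C(9,i)·!(9-i); sum over i=0..1:
  i=0: C(9,0)·!9 = 1·133496 = 133496
  i=1: C(9,1)·!8 = 9·14833 = 133497
Total = 266993.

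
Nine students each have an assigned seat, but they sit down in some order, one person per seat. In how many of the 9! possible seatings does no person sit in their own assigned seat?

133496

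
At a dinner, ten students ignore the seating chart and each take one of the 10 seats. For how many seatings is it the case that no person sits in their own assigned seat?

Recurrence: !10 = 10·!9 + (-1)^10.
!10 = 10·133496 + 1 = 1334961

1334961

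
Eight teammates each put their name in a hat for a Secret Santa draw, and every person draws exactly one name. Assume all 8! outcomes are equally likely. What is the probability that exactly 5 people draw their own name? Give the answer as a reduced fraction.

1/360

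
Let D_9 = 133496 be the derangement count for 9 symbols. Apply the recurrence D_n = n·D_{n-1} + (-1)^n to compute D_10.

1334961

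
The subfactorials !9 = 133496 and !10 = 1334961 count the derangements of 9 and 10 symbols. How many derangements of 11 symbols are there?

!11 = (11-1)·(!10 + !9) = 10·(1334961 + 133496) = 10·1468457 = 14684570.

14684570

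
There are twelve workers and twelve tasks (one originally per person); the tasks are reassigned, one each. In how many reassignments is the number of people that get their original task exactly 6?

Choose which 6 of the 12 are fixed: C(12,6) = 924.
The other 6 form a derangement: !6 = 265.
Total: 924 × 265 = 244860.

244860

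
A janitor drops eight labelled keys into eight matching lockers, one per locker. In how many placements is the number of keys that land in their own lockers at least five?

# with exactly i fixed is C(8,i)·!(8-i); sum over i=5..8:
  i=5: C(8,5)·!3 = 56·2 = 112
  i=6: C(8,6)·!2 = 28·1 = 28
  i=7: C(8,7)·!1 = 8·0 = 0
  i=8: C(8,8)·!0 = 1·1 = 1
Total = 141.

141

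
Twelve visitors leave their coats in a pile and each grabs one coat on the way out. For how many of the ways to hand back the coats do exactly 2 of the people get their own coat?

Choose which 2 of the 12 are fixed: C(12,2) = 66.
The remaining 10 must be deranged: !10 = 1334961.
Total: 66 × 1334961 = 88107426.

88107426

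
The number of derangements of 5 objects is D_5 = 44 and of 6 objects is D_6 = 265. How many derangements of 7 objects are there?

1854

D_7 = (7-1)·(D_6 + D_5) = 6·(265 + 44) = 6·309 = 1854.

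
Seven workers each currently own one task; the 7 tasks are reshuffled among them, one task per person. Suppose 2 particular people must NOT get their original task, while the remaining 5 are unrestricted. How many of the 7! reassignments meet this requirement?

3720

Inclusion-exclusion on the 2 forbidden self-matches:
Σ_{j=0}^{2} (-1)^j C(2,j)(7-j)!
= C(2,0)·7! - C(2,1)·6! + C(2,2)·5!
= 5040 - 1440 + 120
= 3720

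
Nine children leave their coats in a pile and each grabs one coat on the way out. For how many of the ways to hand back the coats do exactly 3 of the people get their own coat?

Choose which 3 of the 9 are fixed: C(9,3) = 84.
The remaining 6 must be deranged: !6 = 265.
Total: 84 × 265 = 22260.

22260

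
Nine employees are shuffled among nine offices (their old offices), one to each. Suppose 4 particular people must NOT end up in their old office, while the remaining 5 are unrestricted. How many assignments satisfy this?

Let A_j be the event that the j-th constrained one is fixed. By inclusion-exclusion over the 4 events:
Σ_{j=0}^{4} (-1)^j C(4,j)(9-j)!
= C(4,0)·9! - C(4,1)·8! + C(4,2)·7! - C(4,3)·6! + C(4,4)·5!
= 362880 - 161280 + 30240 - 2880 + 120
= 229080

229080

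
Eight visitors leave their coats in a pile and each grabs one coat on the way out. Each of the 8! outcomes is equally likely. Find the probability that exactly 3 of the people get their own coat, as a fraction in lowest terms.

11/180

Favorable outcomes: C(8,3)·!5 = 56·44 = 2464.
Total outcomes: 8! = 40320.
Probability = 2464/40320 = 11/180.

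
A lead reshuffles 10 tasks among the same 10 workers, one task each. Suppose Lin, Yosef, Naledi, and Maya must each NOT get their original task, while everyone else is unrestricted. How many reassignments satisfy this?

2399760

Inclusion-exclusion on the 4 forbidden self-matches:
Σ_{j=0}^{4} (-1)^j C(4,j)(10-j)!
= C(4,0)·10! - C(4,1)·9! + C(4,2)·8! - C(4,3)·7! + C(4,4)·6!
= 3628800 - 1451520 + 241920 - 20160 + 720
= 2399760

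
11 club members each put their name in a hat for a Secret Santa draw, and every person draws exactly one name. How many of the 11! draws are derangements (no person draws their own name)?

The subfactorial !11 = [11!/e] (nearest integer).
11! = 39916800, and 39916800/e ≈ 14684570.08, so !11 = 14684570.

14684570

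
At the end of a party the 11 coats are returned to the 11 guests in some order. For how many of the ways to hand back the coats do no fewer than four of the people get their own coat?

Sum C(11,i)·!(11-i) for i = 4..11:
  i=4: C(11,4)·!7 = 330·1854 = 611820
  i=5: C(11,5)·!6 = 462·265 = 122430
  i=6: C(11,6)·!5 = 462·44 = 20328
  i=7: C(11,7)·!4 = 330·9 = 2970
  i=8: C(11,8)·!3 = 165·2 = 330
  i=9: C(11,9)·!2 = 55·1 = 55
  i=10: C(11,10)·!1 = 11·0 = 0
  i=11: C(11,11)·!0 = 1·1 = 1
Total = 757934.

757934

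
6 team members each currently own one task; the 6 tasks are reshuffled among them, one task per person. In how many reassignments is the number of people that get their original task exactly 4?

15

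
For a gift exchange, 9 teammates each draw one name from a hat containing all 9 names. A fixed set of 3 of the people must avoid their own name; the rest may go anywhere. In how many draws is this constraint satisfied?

256320

Inclusion-exclusion on the 3 forbidden self-matches:
Σ_{j=0}^{3} (-1)^j C(3,j)(9-j)!
= C(3,0)·9! - C(3,1)·8! + C(3,2)·7! - C(3,3)·6!
= 362880 - 120960 + 15120 - 720
= 256320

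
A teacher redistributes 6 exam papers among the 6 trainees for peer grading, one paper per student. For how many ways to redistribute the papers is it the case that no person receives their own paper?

By inclusion-exclusion, !6 = Σ (-1)^k · 6!/k! for k=0..6
= 6! - 6!/1! + 6!/2! - 6!/3! + 6!/4! - 6!/5! + 6!/6!
= 720 - 720 + 360 - 120 + 30 - 6 + 1
= 265

265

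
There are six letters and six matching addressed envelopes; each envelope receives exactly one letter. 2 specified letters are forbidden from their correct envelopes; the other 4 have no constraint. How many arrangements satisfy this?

Inclusion-exclusion on the 2 forbidden self-matches:
Σ_{j=0}^{2} (-1)^j C(2,j)(6-j)!
= C(2,0)·6! - C(2,1)·5! + C(2,2)·4!
= 720 - 240 + 24
= 504

504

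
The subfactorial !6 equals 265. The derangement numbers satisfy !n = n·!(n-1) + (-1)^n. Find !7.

1854

!7 = 7·265 - 1 = 1854.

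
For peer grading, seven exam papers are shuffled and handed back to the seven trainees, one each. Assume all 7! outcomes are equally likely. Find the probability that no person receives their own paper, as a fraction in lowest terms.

103/280

Favorable outcomes: !7 = 1854.
Total outcomes: 7! = 5040.
Probability = 1854/5040 = 103/280.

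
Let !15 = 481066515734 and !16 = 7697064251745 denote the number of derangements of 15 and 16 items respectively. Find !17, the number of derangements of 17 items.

130850092279664

!17 = (17-1)·(!16 + !15) = 16·(7697064251745 + 481066515734) = 16·8178130767479 = 130850092279664.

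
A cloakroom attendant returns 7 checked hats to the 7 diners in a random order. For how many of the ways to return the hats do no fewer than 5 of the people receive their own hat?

22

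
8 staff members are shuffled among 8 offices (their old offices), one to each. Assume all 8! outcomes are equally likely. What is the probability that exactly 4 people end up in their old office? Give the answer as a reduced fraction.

1/64

Favorable outcomes: C(8,4)·!4 = 70·9 = 630.
Total outcomes: 8! = 40320.
Probability = 630/40320 = 1/64.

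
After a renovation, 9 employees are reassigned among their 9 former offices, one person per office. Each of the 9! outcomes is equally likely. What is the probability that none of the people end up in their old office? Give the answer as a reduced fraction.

Favorable outcomes: !9 = 133496.
Total outcomes: 9! = 362880.
Probability = 133496/362880 = 16687/45360.

16687/45360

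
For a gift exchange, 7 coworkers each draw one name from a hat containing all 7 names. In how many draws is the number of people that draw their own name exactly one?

1855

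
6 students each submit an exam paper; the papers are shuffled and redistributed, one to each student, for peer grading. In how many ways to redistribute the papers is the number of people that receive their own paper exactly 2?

135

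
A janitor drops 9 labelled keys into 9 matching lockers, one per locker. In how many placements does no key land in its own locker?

133496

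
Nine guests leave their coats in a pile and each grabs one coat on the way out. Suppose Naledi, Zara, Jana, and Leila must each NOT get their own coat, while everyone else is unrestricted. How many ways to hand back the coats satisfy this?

229080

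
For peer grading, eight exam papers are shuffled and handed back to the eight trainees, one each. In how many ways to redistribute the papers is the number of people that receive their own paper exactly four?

Choose which 4 of the 8 are fixed: C(8,4) = 70.
The other 4 form a derangement: !4 = 9.
Total: 70 × 9 = 630.

630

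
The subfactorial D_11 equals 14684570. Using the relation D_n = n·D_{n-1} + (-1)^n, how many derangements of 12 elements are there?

176214841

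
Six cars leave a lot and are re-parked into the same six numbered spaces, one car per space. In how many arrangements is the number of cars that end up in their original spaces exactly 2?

135

Pick the 2 fixed positions: C(6,2) = 15 ways.
The remaining 4 must be deranged: !4 = 9.
Total: 15 × 9 = 135.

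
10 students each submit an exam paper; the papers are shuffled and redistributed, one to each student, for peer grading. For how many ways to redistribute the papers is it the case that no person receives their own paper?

The subfactorial !10 = [10!/e] (nearest integer).
10! = 3628800, and 3628800/e ≈ 1334960.92, so !10 = 1334961.

1334961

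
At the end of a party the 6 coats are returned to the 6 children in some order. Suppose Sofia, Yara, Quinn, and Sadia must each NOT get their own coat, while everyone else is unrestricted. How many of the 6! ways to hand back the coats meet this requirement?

Inclusion-exclusion on the 4 forbidden self-matches:
Σ_{j=0}^{4} (-1)^j C(4,j)(6-j)!
= C(4,0)·6! - C(4,1)·5! + C(4,2)·4! - C(4,3)·3! + C(4,4)·2!
= 720 - 480 + 144 - 24 + 2
= 362

362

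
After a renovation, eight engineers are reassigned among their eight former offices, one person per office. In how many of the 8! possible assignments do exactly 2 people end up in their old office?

7420

Choose which 2 of the 8 are fixed: C(8,2) = 28.
The remaining 6 must be deranged: !6 = 265.
Total: 28 × 265 = 7420.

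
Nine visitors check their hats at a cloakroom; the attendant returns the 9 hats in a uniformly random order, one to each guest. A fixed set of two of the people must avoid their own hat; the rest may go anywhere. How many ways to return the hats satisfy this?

287280

Inclusion-exclusion on the 2 forbidden self-matches:
Σ_{j=0}^{2} (-1)^j C(2,j)(9-j)!
= C(2,0)·9! - C(2,1)·8! + C(2,2)·7!
= 362880 - 80640 + 5040
= 287280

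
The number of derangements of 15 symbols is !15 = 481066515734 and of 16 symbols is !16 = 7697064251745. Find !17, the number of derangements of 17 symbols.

130850092279664

!17 = (17-1)·(!16 + !15) = 16·(7697064251745 + 481066515734) = 16·8178130767479 = 130850092279664.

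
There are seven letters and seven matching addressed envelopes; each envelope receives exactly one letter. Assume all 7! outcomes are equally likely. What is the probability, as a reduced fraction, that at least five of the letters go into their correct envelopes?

11/2520

Favorable outcomes: Σ_{i≥5} C(7,i)·!(7-i) = 21·1 + 7·0 + 1·1 = 22.
Total outcomes: 7! = 5040.
Probability = 22/5040 = 11/2520.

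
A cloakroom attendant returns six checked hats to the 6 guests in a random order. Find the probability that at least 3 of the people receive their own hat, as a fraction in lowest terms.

Favorable outcomes: Σ_{i≥3} C(6,i)·!(6-i) = 20·2 + 15·1 + 6·0 + 1·1 = 56.
Total outcomes: 6! = 720.
Probability = 56/720 = 7/90.

7/90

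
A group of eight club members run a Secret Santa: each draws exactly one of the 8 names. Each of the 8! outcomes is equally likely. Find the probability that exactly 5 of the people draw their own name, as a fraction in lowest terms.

1/360

Favorable outcomes: C(8,5)·!3 = 56·2 = 112.
Total outcomes: 8! = 40320.
Probability = 112/40320 = 1/360.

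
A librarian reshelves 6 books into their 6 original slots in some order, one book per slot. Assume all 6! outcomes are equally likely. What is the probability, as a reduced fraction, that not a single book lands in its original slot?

53/144

Favorable outcomes: !6 = 265.
Total outcomes: 6! = 720.
Probability = 265/720 = 53/144.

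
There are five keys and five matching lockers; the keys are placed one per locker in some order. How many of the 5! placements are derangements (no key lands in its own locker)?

44

Recurrence: !5 = 4·(!4 + !3).
!5 = 4·(9 + 2) = 4·11 = 44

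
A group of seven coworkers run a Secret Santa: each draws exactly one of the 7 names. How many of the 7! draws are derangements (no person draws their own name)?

!7 is the nearest integer to 7!/e.
7! = 5040, and 5040/e ≈ 1854.11, so !7 = 1854.

1854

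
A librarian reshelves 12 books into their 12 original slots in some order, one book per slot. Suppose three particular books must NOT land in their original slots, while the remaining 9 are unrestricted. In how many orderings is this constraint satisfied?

369774720

Inclusion-exclusion on the 3 forbidden self-matches:
Σ_{j=0}^{3} (-1)^j C(3,j)(12-j)!
= C(3,0)·12! - C(3,1)·11! + C(3,2)·10! - C(3,3)·9!
= 479001600 - 119750400 + 10886400 - 362880
= 369774720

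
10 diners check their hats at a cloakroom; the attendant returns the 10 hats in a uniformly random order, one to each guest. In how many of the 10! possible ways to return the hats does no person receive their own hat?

The subfactorial !10 = [10!/e] (nearest integer).
10! = 3628800, and 3628800/e ≈ 1334960.92, so !10 = 1334961.

1334961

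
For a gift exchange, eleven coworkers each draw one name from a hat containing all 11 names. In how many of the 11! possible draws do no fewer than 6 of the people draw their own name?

23684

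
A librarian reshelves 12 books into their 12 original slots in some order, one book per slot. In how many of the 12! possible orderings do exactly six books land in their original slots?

Pick the 6 fixed positions: C(12,6) = 924 ways.
The other 6 form a derangement: !6 = 265.
Total: 924 × 265 = 244860.

244860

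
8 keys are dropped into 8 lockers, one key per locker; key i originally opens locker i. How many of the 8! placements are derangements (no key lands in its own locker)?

!8 = 8! · Σ_{k=0}^{8} (-1)^k/k!
= 8! - 8!/1! + 8!/2! - 8!/3! + 8!/4! - 8!/5! + 8!/6! - 8!/7! + 8!/8!
= 40320 - 40320 + 20160 - 6720 + 1680 - 336 + 56 - 8 + 1
= 14833

14833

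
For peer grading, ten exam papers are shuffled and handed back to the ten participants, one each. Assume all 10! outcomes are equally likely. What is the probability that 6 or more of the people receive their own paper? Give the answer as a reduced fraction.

Favorable outcomes: Σ_{i≥6} C(10,i)·!(10-i) = 210·9 + 120·2 + 45·1 + 10·0 + 1·1 = 2176.
Total outcomes: 10! = 3628800.
Probability = 2176/3628800 = 17/28350.

17/28350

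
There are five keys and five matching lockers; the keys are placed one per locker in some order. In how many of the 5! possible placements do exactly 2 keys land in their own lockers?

20

Pick the 2 fixed positions: C(5,2) = 10 ways.
The other 3 form a derangement: !3 = 2.
Total: 10 × 2 = 20.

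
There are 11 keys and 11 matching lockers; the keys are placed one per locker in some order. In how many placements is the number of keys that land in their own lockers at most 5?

# with exactly i fixed is C(11,i)·!(11-i); sum over i=0..5:
  i=0: C(11,0)·!11 = 1·14684570 = 14684570
  i=1: C(11,1)·!10 = 11·1334961 = 14684571
  i=2: C(11,2)·!9 = 55·133496 = 7342280
  i=3: C(11,3)·!8 = 165·14833 = 2447445
  i=4: C(11,4)·!7 = 330·1854 = 611820
  i=5: C(11,5)·!6 = 462·265 = 122430
Total = 39893116.

39893116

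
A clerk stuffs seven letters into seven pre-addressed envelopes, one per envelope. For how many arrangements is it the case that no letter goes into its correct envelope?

The subfactorial !7 = [7!/e] (nearest integer).
7! = 5040, and 5040/e ≈ 1854.11, so !7 = 1854.

1854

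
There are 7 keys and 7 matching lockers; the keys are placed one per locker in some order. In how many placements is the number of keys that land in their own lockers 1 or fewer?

Sum C(7,i)·!(7-i) for i = 0..1:
  i=0: C(7,0)·!7 = 1·1854 = 1854
  i=1: C(7,1)·!6 = 7·265 = 1855
Total = 3709.

3709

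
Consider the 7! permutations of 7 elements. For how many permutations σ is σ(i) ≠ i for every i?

1854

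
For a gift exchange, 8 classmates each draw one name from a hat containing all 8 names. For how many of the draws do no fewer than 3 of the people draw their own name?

3235

Sum C(8,i)·!(8-i) for i = 3..8:
  i=3: C(8,3)·!5 = 56·44 = 2464
  i=4: C(8,4)·!4 = 70·9 = 630
  i=5: C(8,5)·!3 = 56·2 = 112
  i=6: C(8,6)·!2 = 28·1 = 28
  i=7: C(8,7)·!1 = 8·0 = 0
  i=8: C(8,8)·!0 = 1·1 = 1
Total = 3235.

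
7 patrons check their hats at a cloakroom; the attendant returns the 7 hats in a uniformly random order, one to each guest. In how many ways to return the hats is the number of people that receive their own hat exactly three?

315

Choose which 3 of the 7 are fixed: C(7,3) = 35.
The other 4 form a derangement: !4 = 9.
Total: 35 × 9 = 315.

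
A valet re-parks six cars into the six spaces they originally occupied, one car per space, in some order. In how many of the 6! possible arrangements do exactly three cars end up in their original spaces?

40

Pick the 3 fixed positions: C(6,3) = 20 ways.
The remaining 3 must be deranged: !3 = 2.
Total: 20 × 2 = 40.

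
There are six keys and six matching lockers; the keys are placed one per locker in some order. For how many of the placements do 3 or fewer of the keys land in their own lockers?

704

# with exactly i fixed is C(6,i)·!(6-i); sum over i=0..3:
  i=0: C(6,0)·!6 = 1·265 = 265
  i=1: C(6,1)·!5 = 6·44 = 264
  i=2: C(6,2)·!4 = 15·9 = 135
  i=3: C(6,3)·!3 = 20·2 = 40
Total = 704.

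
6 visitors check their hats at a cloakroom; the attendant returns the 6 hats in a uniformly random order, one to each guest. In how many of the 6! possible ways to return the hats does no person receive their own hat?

!6 is the nearest integer to 6!/e.
6! = 720, and 720/e ≈ 264.87, so !6 = 265.

265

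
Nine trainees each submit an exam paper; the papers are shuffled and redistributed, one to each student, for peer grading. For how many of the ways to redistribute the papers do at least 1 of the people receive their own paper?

229384

Sum C(9,i)·!(9-i) for i = 1..9:
  i=1: C(9,1)·!8 = 9·14833 = 133497
  i=2: C(9,2)·!7 = 36·1854 = 66744
  i=3: C(9,3)·!6 = 84·265 = 22260
  i=4: C(9,4)·!5 = 126·44 = 5544
  i=5: C(9,5)·!4 = 126·9 = 1134
  i=6: C(9,6)·!3 = 84·2 = 168
  i=7: C(9,7)·!2 = 36·1 = 36
  i=8: C(9,8)·!1 = 9·0 = 0
  i=9: C(9,9)·!0 = 1·1 = 1
Total = 229384.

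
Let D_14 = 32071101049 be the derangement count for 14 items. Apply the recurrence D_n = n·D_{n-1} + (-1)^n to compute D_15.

D_15 = 15·32071101049 - 1 = 481066515734.

481066515734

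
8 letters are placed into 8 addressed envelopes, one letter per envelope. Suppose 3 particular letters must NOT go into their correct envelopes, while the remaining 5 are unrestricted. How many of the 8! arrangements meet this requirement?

Let A_j be the event that the j-th constrained one is fixed. By inclusion-exclusion over the 3 events:
Σ_{j=0}^{3} (-1)^j C(3,j)(8-j)!
= C(3,0)·8! - C(3,1)·7! + C(3,2)·6! - C(3,3)·5!
= 40320 - 15120 + 2160 - 120
= 27240

27240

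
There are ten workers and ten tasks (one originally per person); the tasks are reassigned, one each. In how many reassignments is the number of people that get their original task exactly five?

11088

Choose which 5 of the 10 are fixed: C(10,5) = 252.
The remaining 5 must be deranged: !5 = 44.
Total: 252 × 44 = 11088.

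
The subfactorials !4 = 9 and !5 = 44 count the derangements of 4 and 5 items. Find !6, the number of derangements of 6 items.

265

!6 = (6-1)·(!5 + !4) = 5·(44 + 9) = 5·53 = 265.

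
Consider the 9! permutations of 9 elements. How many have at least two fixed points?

# with exactly i fixed is C(9,i)·!(9-i); sum over i=2..9:
  i=2: C(9,2)·!7 = 36·1854 = 66744
  i=3: C(9,3)·!6 = 84·265 = 22260
  i=4: C(9,4)·!5 = 126·44 = 5544
  i=5: C(9,5)·!4 = 126·9 = 1134
  i=6: C(9,6)·!3 = 84·2 = 168
  i=7: C(9,7)·!2 = 36·1 = 36
  i=8: C(9,8)·!1 = 9·0 = 0
  i=9: C(9,9)·!0 = 1·1 = 1
Total = 95887.

95887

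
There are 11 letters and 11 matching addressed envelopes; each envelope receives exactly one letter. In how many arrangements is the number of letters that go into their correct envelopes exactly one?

14684571

Choose which one of the 11 is fixed: C(11,1) = 11.
The remaining 10 must be deranged: !10 = 1334961.
Total: 11 × 1334961 = 14684571.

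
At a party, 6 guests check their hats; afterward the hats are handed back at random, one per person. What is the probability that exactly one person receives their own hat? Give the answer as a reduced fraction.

11/30

Favorable outcomes: C(6,1)·!5 = 6·44 = 264.
Total outcomes: 6! = 720.
Probability = 264/720 = 11/30.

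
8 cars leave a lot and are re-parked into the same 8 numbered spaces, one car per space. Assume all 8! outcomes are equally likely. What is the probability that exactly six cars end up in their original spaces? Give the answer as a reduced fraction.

1/1440

Favorable outcomes: C(8,6)·!2 = 28·1 = 28.
Total outcomes: 8! = 40320.
Probability = 28/40320 = 1/1440.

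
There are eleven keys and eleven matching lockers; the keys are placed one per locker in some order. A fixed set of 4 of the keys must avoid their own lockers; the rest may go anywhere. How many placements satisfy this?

27422640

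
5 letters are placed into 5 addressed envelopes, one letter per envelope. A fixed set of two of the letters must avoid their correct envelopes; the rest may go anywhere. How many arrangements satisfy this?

78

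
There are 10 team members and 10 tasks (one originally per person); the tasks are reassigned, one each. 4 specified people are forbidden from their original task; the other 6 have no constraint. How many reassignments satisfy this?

2399760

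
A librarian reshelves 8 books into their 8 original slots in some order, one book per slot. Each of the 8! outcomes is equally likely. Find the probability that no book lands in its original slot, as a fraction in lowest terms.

2119/5760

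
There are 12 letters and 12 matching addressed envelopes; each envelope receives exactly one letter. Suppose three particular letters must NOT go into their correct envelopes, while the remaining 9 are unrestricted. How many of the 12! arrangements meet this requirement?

369774720

Let A_j be the event that the j-th constrained one is fixed. By inclusion-exclusion over the 3 events:
Σ_{j=0}^{3} (-1)^j C(3,j)(12-j)!
= C(3,0)·12! - C(3,1)·11! + C(3,2)·10! - C(3,3)·9!
= 479001600 - 119750400 + 10886400 - 362880
= 369774720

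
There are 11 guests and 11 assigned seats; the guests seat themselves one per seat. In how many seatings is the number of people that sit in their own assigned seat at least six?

Sum C(11,i)·!(11-i) for i = 6..11:
  i=6: C(11,6)·!5 = 462·44 = 20328
  i=7: C(11,7)·!4 = 330·9 = 2970
  i=8: C(11,8)·!3 = 165·2 = 330
  i=9: C(11,9)·!2 = 55·1 = 55
  i=10: C(11,10)·!1 = 11·0 = 0
  i=11: C(11,11)·!0 = 1·1 = 1
Total = 23684.

23684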